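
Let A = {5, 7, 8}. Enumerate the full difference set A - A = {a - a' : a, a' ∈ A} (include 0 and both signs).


A - A = {a - a' : a, a' ∈ A}.
Compute a - a' for each ordered pair (a, a'):
a = 5: 5-5=0, 5-7=-2, 5-8=-3
a = 7: 7-5=2, 7-7=0, 7-8=-1
a = 8: 8-5=3, 8-7=1, 8-8=0
Collecting distinct values (and noting 0 appears from a-a):
A - A = {-3, -2, -1, 0, 1, 2, 3}
|A - A| = 7

A - A = {-3, -2, -1, 0, 1, 2, 3}


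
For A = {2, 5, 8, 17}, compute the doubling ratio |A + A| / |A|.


|A| = 4.
Compute A + A by enumerating all 16 pairs.
A + A = {4, 7, 10, 13, 16, 19, 22, 25, 34}, so |A + A| = 9.
K = |A + A| / |A| = 9/4 (already in lowest terms) ≈ 2.2500.
Reference: AP of size 4 gives K = 7/4 ≈ 1.7500; a fully generic set of size 4 gives K ≈ 2.5000.

|A| = 4, |A + A| = 9, K = 9/4.


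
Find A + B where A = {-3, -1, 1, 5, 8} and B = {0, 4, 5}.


A + B = {a + b : a ∈ A, b ∈ B}.
Enumerate all |A|·|B| = 5·3 = 15 pairs (a, b) and collect distinct sums.
a = -3: -3+0=-3, -3+4=1, -3+5=2
a = -1: -1+0=-1, -1+4=3, -1+5=4
a = 1: 1+0=1, 1+4=5, 1+5=6
a = 5: 5+0=5, 5+4=9, 5+5=10
a = 8: 8+0=8, 8+4=12, 8+5=13
Collecting distinct sums: A + B = {-3, -1, 1, 2, 3, 4, 5, 6, 8, 9, 10, 12, 13}
|A + B| = 13

A + B = {-3, -1, 1, 2, 3, 4, 5, 6, 8, 9, 10, 12, 13}


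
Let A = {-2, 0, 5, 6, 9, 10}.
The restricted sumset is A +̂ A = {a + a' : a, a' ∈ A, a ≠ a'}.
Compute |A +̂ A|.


Restricted sumset: A +̂ A = {a + a' : a ∈ A, a' ∈ A, a ≠ a'}.
Equivalently, take A + A and drop any sum 2a that is achievable ONLY as a + a for a ∈ A (i.e. sums representable only with equal summands).
Enumerate pairs (a, a') with a < a' (symmetric, so each unordered pair gives one sum; this covers all a ≠ a'):
  -2 + 0 = -2
  -2 + 5 = 3
  -2 + 6 = 4
  -2 + 9 = 7
  -2 + 10 = 8
  0 + 5 = 5
  0 + 6 = 6
  0 + 9 = 9
  0 + 10 = 10
  5 + 6 = 11
  5 + 9 = 14
  5 + 10 = 15
  6 + 9 = 15
  6 + 10 = 16
  9 + 10 = 19
Collected distinct sums: {-2, 3, 4, 5, 6, 7, 8, 9, 10, 11, 14, 15, 16, 19}
|A +̂ A| = 14
(Reference bound: |A +̂ A| ≥ 2|A| - 3 for |A| ≥ 2, with |A| = 6 giving ≥ 9.)

|A +̂ A| = 14


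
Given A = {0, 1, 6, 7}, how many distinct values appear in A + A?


A + A = {a + a' : a, a' ∈ A}; |A| = 4.
General bounds: 2|A| - 1 ≤ |A + A| ≤ |A|(|A|+1)/2, i.e. 7 ≤ |A + A| ≤ 10.
Lower bound 2|A|-1 is attained iff A is an arithmetic progression.
Enumerate sums a + a' for a ≤ a' (symmetric, so this suffices):
a = 0: 0+0=0, 0+1=1, 0+6=6, 0+7=7
a = 1: 1+1=2, 1+6=7, 1+7=8
a = 6: 6+6=12, 6+7=13
a = 7: 7+7=14
Distinct sums: {0, 1, 2, 6, 7, 8, 12, 13, 14}
|A + A| = 9

|A + A| = 9


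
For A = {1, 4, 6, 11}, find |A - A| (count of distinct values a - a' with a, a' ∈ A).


A - A = {a - a' : a, a' ∈ A}; |A| = 4.
Bounds: 2|A|-1 ≤ |A - A| ≤ |A|² - |A| + 1, i.e. 7 ≤ |A - A| ≤ 13.
Note: 0 ∈ A - A always (from a - a). The set is symmetric: if d ∈ A - A then -d ∈ A - A.
Enumerate nonzero differences d = a - a' with a > a' (then include -d):
Positive differences: {2, 3, 5, 7, 10}
Full difference set: {0} ∪ (positive diffs) ∪ (negative diffs).
|A - A| = 1 + 2·5 = 11 (matches direct enumeration: 11).

|A - A| = 11


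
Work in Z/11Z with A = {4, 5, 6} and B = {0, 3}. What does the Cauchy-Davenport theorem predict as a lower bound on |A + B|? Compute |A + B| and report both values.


Cauchy-Davenport: |A + B| ≥ min(p, |A| + |B| - 1) for A, B nonempty in Z/pZ.
|A| = 3, |B| = 2, p = 11.
CD lower bound = min(11, 3 + 2 - 1) = min(11, 4) = 4.
Compute A + B mod 11 directly:
a = 4: 4+0=4, 4+3=7
a = 5: 5+0=5, 5+3=8
a = 6: 6+0=6, 6+3=9
A + B = {4, 5, 6, 7, 8, 9}, so |A + B| = 6.
Verify: 6 ≥ 4? Yes ✓.

CD lower bound = 4, actual |A + B| = 6.


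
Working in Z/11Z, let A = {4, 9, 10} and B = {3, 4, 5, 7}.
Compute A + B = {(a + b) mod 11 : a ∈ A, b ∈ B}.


Work in Z/11Z: reduce every sum a + b modulo 11.
Enumerate all 12 pairs:
a = 4: 4+3=7, 4+4=8, 4+5=9, 4+7=0
a = 9: 9+3=1, 9+4=2, 9+5=3, 9+7=5
a = 10: 10+3=2, 10+4=3, 10+5=4, 10+7=6
Distinct residues collected: {0, 1, 2, 3, 4, 5, 6, 7, 8, 9}
|A + B| = 10 (out of 11 total residues).

A + B = {0, 1, 2, 3, 4, 5, 6, 7, 8, 9}


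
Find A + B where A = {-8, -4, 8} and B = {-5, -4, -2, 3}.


A + B = {a + b : a ∈ A, b ∈ B}.
Enumerate all |A|·|B| = 3·4 = 12 pairs (a, b) and collect distinct sums.
a = -8: -8+-5=-13, -8+-4=-12, -8+-2=-10, -8+3=-5
a = -4: -4+-5=-9, -4+-4=-8, -4+-2=-6, -4+3=-1
a = 8: 8+-5=3, 8+-4=4, 8+-2=6, 8+3=11
Collecting distinct sums: A + B = {-13, -12, -10, -9, -8, -6, -5, -1, 3, 4, 6, 11}
|A + B| = 12

A + B = {-13, -12, -10, -9, -8, -6, -5, -1, 3, 4, 6, 11}


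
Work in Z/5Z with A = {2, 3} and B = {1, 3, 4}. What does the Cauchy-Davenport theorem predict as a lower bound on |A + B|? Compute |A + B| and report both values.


Cauchy-Davenport: |A + B| ≥ min(p, |A| + |B| - 1) for A, B nonempty in Z/pZ.
|A| = 2, |B| = 3, p = 5.
CD lower bound = min(5, 2 + 3 - 1) = min(5, 4) = 4.
Compute A + B mod 5 directly:
a = 2: 2+1=3, 2+3=0, 2+4=1
a = 3: 3+1=4, 3+3=1, 3+4=2
A + B = {0, 1, 2, 3, 4}, so |A + B| = 5.
Verify: 5 ≥ 4? Yes ✓.

CD lower bound = 4, actual |A + B| = 5.


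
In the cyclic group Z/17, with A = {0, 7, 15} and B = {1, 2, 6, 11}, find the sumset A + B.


Work in Z/17Z: reduce every sum a + b modulo 17.
Enumerate all 12 pairs:
a = 0: 0+1=1, 0+2=2, 0+6=6, 0+11=11
a = 7: 7+1=8, 7+2=9, 7+6=13, 7+11=1
a = 15: 15+1=16, 15+2=0, 15+6=4, 15+11=9
Distinct residues collected: {0, 1, 2, 4, 6, 8, 9, 11, 13, 16}
|A + B| = 10 (out of 17 total residues).

A + B = {0, 1, 2, 4, 6, 8, 9, 11, 13, 16}


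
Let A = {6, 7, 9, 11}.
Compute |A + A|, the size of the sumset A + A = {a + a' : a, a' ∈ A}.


A + A = {a + a' : a, a' ∈ A}; |A| = 4.
General bounds: 2|A| - 1 ≤ |A + A| ≤ |A|(|A|+1)/2, i.e. 7 ≤ |A + A| ≤ 10.
Lower bound 2|A|-1 is attained iff A is an arithmetic progression.
Enumerate sums a + a' for a ≤ a' (symmetric, so this suffices):
a = 6: 6+6=12, 6+7=13, 6+9=15, 6+11=17
a = 7: 7+7=14, 7+9=16, 7+11=18
a = 9: 9+9=18, 9+11=20
a = 11: 11+11=22
Distinct sums: {12, 13, 14, 15, 16, 17, 18, 20, 22}
|A + A| = 9

|A + A| = 9


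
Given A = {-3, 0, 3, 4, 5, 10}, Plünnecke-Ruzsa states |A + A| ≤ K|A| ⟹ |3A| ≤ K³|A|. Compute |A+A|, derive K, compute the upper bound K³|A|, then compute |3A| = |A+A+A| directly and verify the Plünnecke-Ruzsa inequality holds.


|A| = 6.
Step 1: Compute A + A by enumerating all 36 pairs.
A + A = {-6, -3, 0, 1, 2, 3, 4, 5, 6, 7, 8, 9, 10, 13, 14, 15, 20}, so |A + A| = 17.
Step 2: Doubling constant K = |A + A|/|A| = 17/6 = 17/6 ≈ 2.8333.
Step 3: Plünnecke-Ruzsa gives |3A| ≤ K³·|A| = (2.8333)³ · 6 ≈ 136.4722.
Step 4: Compute 3A = A + A + A directly by enumerating all triples (a,b,c) ∈ A³; |3A| = 30.
Step 5: Check 30 ≤ 136.4722? Yes ✓.

K = 17/6, Plünnecke-Ruzsa bound K³|A| ≈ 136.4722, |3A| = 30, inequality holds.


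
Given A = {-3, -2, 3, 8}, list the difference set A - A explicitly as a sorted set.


A - A = {a - a' : a, a' ∈ A}.
Compute a - a' for each ordered pair (a, a'):
a = -3: -3--3=0, -3--2=-1, -3-3=-6, -3-8=-11
a = -2: -2--3=1, -2--2=0, -2-3=-5, -2-8=-10
a = 3: 3--3=6, 3--2=5, 3-3=0, 3-8=-5
a = 8: 8--3=11, 8--2=10, 8-3=5, 8-8=0
Collecting distinct values (and noting 0 appears from a-a):
A - A = {-11, -10, -6, -5, -1, 0, 1, 5, 6, 10, 11}
|A - A| = 11

A - A = {-11, -10, -6, -5, -1, 0, 1, 5, 6, 10, 11}


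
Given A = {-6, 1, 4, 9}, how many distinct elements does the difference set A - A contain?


A - A = {a - a' : a, a' ∈ A}; |A| = 4.
Bounds: 2|A|-1 ≤ |A - A| ≤ |A|² - |A| + 1, i.e. 7 ≤ |A - A| ≤ 13.
Note: 0 ∈ A - A always (from a - a). The set is symmetric: if d ∈ A - A then -d ∈ A - A.
Enumerate nonzero differences d = a - a' with a > a' (then include -d):
Positive differences: {3, 5, 7, 8, 10, 15}
Full difference set: {0} ∪ (positive diffs) ∪ (negative diffs).
|A - A| = 1 + 2·6 = 13 (matches direct enumeration: 13).

|A - A| = 13


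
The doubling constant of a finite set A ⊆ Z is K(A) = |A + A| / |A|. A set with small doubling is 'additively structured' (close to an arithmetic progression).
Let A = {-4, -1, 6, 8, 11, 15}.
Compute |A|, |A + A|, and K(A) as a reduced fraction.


|A| = 6.
Compute A + A by enumerating all 36 pairs.
A + A = {-8, -5, -2, 2, 4, 5, 7, 10, 11, 12, 14, 16, 17, 19, 21, 22, 23, 26, 30}, so |A + A| = 19.
K = |A + A| / |A| = 19/6 (already in lowest terms) ≈ 3.1667.
Reference: AP of size 6 gives K = 11/6 ≈ 1.8333; a fully generic set of size 6 gives K ≈ 3.5000.

|A| = 6, |A + A| = 19, K = 19/6.


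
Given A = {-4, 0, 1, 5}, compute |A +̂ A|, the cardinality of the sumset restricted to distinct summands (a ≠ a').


Restricted sumset: A +̂ A = {a + a' : a ∈ A, a' ∈ A, a ≠ a'}.
Equivalently, take A + A and drop any sum 2a that is achievable ONLY as a + a for a ∈ A (i.e. sums representable only with equal summands).
Enumerate pairs (a, a') with a < a' (symmetric, so each unordered pair gives one sum; this covers all a ≠ a'):
  -4 + 0 = -4
  -4 + 1 = -3
  -4 + 5 = 1
  0 + 1 = 1
  0 + 5 = 5
  1 + 5 = 6
Collected distinct sums: {-4, -3, 1, 5, 6}
|A +̂ A| = 5
(Reference bound: |A +̂ A| ≥ 2|A| - 3 for |A| ≥ 2, with |A| = 4 giving ≥ 5.)

|A +̂ A| = 5


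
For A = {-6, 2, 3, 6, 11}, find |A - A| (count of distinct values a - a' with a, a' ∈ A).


A - A = {a - a' : a, a' ∈ A}; |A| = 5.
Bounds: 2|A|-1 ≤ |A - A| ≤ |A|² - |A| + 1, i.e. 9 ≤ |A - A| ≤ 21.
Note: 0 ∈ A - A always (from a - a). The set is symmetric: if d ∈ A - A then -d ∈ A - A.
Enumerate nonzero differences d = a - a' with a > a' (then include -d):
Positive differences: {1, 3, 4, 5, 8, 9, 12, 17}
Full difference set: {0} ∪ (positive diffs) ∪ (negative diffs).
|A - A| = 1 + 2·8 = 17 (matches direct enumeration: 17).

|A - A| = 17


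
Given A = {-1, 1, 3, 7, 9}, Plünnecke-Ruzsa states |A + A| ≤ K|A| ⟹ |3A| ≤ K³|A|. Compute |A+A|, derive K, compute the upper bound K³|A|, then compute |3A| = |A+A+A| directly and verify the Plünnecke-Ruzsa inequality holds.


|A| = 5.
Step 1: Compute A + A by enumerating all 25 pairs.
A + A = {-2, 0, 2, 4, 6, 8, 10, 12, 14, 16, 18}, so |A + A| = 11.
Step 2: Doubling constant K = |A + A|/|A| = 11/5 = 11/5 ≈ 2.2000.
Step 3: Plünnecke-Ruzsa gives |3A| ≤ K³·|A| = (2.2000)³ · 5 ≈ 53.2400.
Step 4: Compute 3A = A + A + A directly by enumerating all triples (a,b,c) ∈ A³; |3A| = 16.
Step 5: Check 16 ≤ 53.2400? Yes ✓.

K = 11/5, Plünnecke-Ruzsa bound K³|A| ≈ 53.2400, |3A| = 16, inequality holds.


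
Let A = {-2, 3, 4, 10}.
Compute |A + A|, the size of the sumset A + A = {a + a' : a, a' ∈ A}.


A + A = {a + a' : a, a' ∈ A}; |A| = 4.
General bounds: 2|A| - 1 ≤ |A + A| ≤ |A|(|A|+1)/2, i.e. 7 ≤ |A + A| ≤ 10.
Lower bound 2|A|-1 is attained iff A is an arithmetic progression.
Enumerate sums a + a' for a ≤ a' (symmetric, so this suffices):
a = -2: -2+-2=-4, -2+3=1, -2+4=2, -2+10=8
a = 3: 3+3=6, 3+4=7, 3+10=13
a = 4: 4+4=8, 4+10=14
a = 10: 10+10=20
Distinct sums: {-4, 1, 2, 6, 7, 8, 13, 14, 20}
|A + A| = 9

|A + A| = 9


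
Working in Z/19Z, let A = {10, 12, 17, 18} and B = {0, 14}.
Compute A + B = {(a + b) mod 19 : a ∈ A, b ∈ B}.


Work in Z/19Z: reduce every sum a + b modulo 19.
Enumerate all 8 pairs:
a = 10: 10+0=10, 10+14=5
a = 12: 12+0=12, 12+14=7
a = 17: 17+0=17, 17+14=12
a = 18: 18+0=18, 18+14=13
Distinct residues collected: {5, 7, 10, 12, 13, 17, 18}
|A + B| = 7 (out of 19 total residues).

A + B = {5, 7, 10, 12, 13, 17, 18}


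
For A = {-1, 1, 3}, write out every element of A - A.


A - A = {a - a' : a, a' ∈ A}.
Compute a - a' for each ordered pair (a, a'):
a = -1: -1--1=0, -1-1=-2, -1-3=-4
a = 1: 1--1=2, 1-1=0, 1-3=-2
a = 3: 3--1=4, 3-1=2, 3-3=0
Collecting distinct values (and noting 0 appears from a-a):
A - A = {-4, -2, 0, 2, 4}
|A - A| = 5

A - A = {-4, -2, 0, 2, 4}


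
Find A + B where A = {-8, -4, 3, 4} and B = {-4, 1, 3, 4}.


A + B = {a + b : a ∈ A, b ∈ B}.
Enumerate all |A|·|B| = 4·4 = 16 pairs (a, b) and collect distinct sums.
a = -8: -8+-4=-12, -8+1=-7, -8+3=-5, -8+4=-4
a = -4: -4+-4=-8, -4+1=-3, -4+3=-1, -4+4=0
a = 3: 3+-4=-1, 3+1=4, 3+3=6, 3+4=7
a = 4: 4+-4=0, 4+1=5, 4+3=7, 4+4=8
Collecting distinct sums: A + B = {-12, -8, -7, -5, -4, -3, -1, 0, 4, 5, 6, 7, 8}
|A + B| = 13

A + B = {-12, -8, -7, -5, -4, -3, -1, 0, 4, 5, 6, 7, 8}


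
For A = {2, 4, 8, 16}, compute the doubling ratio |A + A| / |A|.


|A| = 4.
Compute A + A by enumerating all 16 pairs.
A + A = {4, 6, 8, 10, 12, 16, 18, 20, 24, 32}, so |A + A| = 10.
K = |A + A| / |A| = 10/4 = 5/2 ≈ 2.5000.
Reference: AP of size 4 gives K = 7/4 ≈ 1.7500; a fully generic set of size 4 gives K ≈ 2.5000.

|A| = 4, |A + A| = 10, K = 10/4 = 5/2.


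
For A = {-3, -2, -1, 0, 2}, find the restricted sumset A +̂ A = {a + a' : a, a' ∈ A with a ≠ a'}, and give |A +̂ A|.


Restricted sumset: A +̂ A = {a + a' : a ∈ A, a' ∈ A, a ≠ a'}.
Equivalently, take A + A and drop any sum 2a that is achievable ONLY as a + a for a ∈ A (i.e. sums representable only with equal summands).
Enumerate pairs (a, a') with a < a' (symmetric, so each unordered pair gives one sum; this covers all a ≠ a'):
  -3 + -2 = -5
  -3 + -1 = -4
  -3 + 0 = -3
  -3 + 2 = -1
  -2 + -1 = -3
  -2 + 0 = -2
  -2 + 2 = 0
  -1 + 0 = -1
  -1 + 2 = 1
  0 + 2 = 2
Collected distinct sums: {-5, -4, -3, -2, -1, 0, 1, 2}
|A +̂ A| = 8
(Reference bound: |A +̂ A| ≥ 2|A| - 3 for |A| ≥ 2, with |A| = 5 giving ≥ 7.)

|A +̂ A| = 8


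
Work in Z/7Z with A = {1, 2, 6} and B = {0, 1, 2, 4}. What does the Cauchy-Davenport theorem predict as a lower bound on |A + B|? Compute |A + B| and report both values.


Cauchy-Davenport: |A + B| ≥ min(p, |A| + |B| - 1) for A, B nonempty in Z/pZ.
|A| = 3, |B| = 4, p = 7.
CD lower bound = min(7, 3 + 4 - 1) = min(7, 6) = 6.
Compute A + B mod 7 directly:
a = 1: 1+0=1, 1+1=2, 1+2=3, 1+4=5
a = 2: 2+0=2, 2+1=3, 2+2=4, 2+4=6
a = 6: 6+0=6, 6+1=0, 6+2=1, 6+4=3
A + B = {0, 1, 2, 3, 4, 5, 6}, so |A + B| = 7.
Verify: 7 ≥ 6? Yes ✓.

CD lower bound = 6, actual |A + B| = 7.


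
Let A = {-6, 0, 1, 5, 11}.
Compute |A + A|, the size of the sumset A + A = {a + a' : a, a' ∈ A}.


A + A = {a + a' : a, a' ∈ A}; |A| = 5.
General bounds: 2|A| - 1 ≤ |A + A| ≤ |A|(|A|+1)/2, i.e. 9 ≤ |A + A| ≤ 15.
Lower bound 2|A|-1 is attained iff A is an arithmetic progression.
Enumerate sums a + a' for a ≤ a' (symmetric, so this suffices):
a = -6: -6+-6=-12, -6+0=-6, -6+1=-5, -6+5=-1, -6+11=5
a = 0: 0+0=0, 0+1=1, 0+5=5, 0+11=11
a = 1: 1+1=2, 1+5=6, 1+11=12
a = 5: 5+5=10, 5+11=16
a = 11: 11+11=22
Distinct sums: {-12, -6, -5, -1, 0, 1, 2, 5, 6, 10, 11, 12, 16, 22}
|A + A| = 14

|A + A| = 14


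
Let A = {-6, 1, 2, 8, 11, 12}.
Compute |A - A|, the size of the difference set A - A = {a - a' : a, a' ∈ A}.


A - A = {a - a' : a, a' ∈ A}; |A| = 6.
Bounds: 2|A|-1 ≤ |A - A| ≤ |A|² - |A| + 1, i.e. 11 ≤ |A - A| ≤ 31.
Note: 0 ∈ A - A always (from a - a). The set is symmetric: if d ∈ A - A then -d ∈ A - A.
Enumerate nonzero differences d = a - a' with a > a' (then include -d):
Positive differences: {1, 3, 4, 6, 7, 8, 9, 10, 11, 14, 17, 18}
Full difference set: {0} ∪ (positive diffs) ∪ (negative diffs).
|A - A| = 1 + 2·12 = 25 (matches direct enumeration: 25).

|A - A| = 25


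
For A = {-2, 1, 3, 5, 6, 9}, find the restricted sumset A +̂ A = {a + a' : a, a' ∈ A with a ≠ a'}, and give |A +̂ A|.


Restricted sumset: A +̂ A = {a + a' : a ∈ A, a' ∈ A, a ≠ a'}.
Equivalently, take A + A and drop any sum 2a that is achievable ONLY as a + a for a ∈ A (i.e. sums representable only with equal summands).
Enumerate pairs (a, a') with a < a' (symmetric, so each unordered pair gives one sum; this covers all a ≠ a'):
  -2 + 1 = -1
  -2 + 3 = 1
  -2 + 5 = 3
  -2 + 6 = 4
  -2 + 9 = 7
  1 + 3 = 4
  1 + 5 = 6
  1 + 6 = 7
  1 + 9 = 10
  3 + 5 = 8
  3 + 6 = 9
  3 + 9 = 12
  5 + 6 = 11
  5 + 9 = 14
  6 + 9 = 15
Collected distinct sums: {-1, 1, 3, 4, 6, 7, 8, 9, 10, 11, 12, 14, 15}
|A +̂ A| = 13
(Reference bound: |A +̂ A| ≥ 2|A| - 3 for |A| ≥ 2, with |A| = 6 giving ≥ 9.)

|A +̂ A| = 13


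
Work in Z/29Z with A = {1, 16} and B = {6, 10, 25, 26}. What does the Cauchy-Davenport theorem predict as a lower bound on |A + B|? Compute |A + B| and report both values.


Cauchy-Davenport: |A + B| ≥ min(p, |A| + |B| - 1) for A, B nonempty in Z/pZ.
|A| = 2, |B| = 4, p = 29.
CD lower bound = min(29, 2 + 4 - 1) = min(29, 5) = 5.
Compute A + B mod 29 directly:
a = 1: 1+6=7, 1+10=11, 1+25=26, 1+26=27
a = 16: 16+6=22, 16+10=26, 16+25=12, 16+26=13
A + B = {7, 11, 12, 13, 22, 26, 27}, so |A + B| = 7.
Verify: 7 ≥ 5? Yes ✓.

CD lower bound = 5, actual |A + B| = 7.


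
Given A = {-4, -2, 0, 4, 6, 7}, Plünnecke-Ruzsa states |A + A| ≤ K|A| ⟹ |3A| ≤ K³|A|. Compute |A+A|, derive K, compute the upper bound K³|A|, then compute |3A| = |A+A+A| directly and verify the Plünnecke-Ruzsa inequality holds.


|A| = 6.
Step 1: Compute A + A by enumerating all 36 pairs.
A + A = {-8, -6, -4, -2, 0, 2, 3, 4, 5, 6, 7, 8, 10, 11, 12, 13, 14}, so |A + A| = 17.
Step 2: Doubling constant K = |A + A|/|A| = 17/6 = 17/6 ≈ 2.8333.
Step 3: Plünnecke-Ruzsa gives |3A| ≤ K³·|A| = (2.8333)³ · 6 ≈ 136.4722.
Step 4: Compute 3A = A + A + A directly by enumerating all triples (a,b,c) ∈ A³; |3A| = 29.
Step 5: Check 29 ≤ 136.4722? Yes ✓.

K = 17/6, Plünnecke-Ruzsa bound K³|A| ≈ 136.4722, |3A| = 29, inequality holds.


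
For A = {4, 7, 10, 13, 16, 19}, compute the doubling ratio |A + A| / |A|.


|A| = 6.
Compute A + A by enumerating all 36 pairs.
A + A = {8, 11, 14, 17, 20, 23, 26, 29, 32, 35, 38}, so |A + A| = 11.
K = |A + A| / |A| = 11/6 (already in lowest terms) ≈ 1.8333.
Reference: AP of size 6 gives K = 11/6 ≈ 1.8333; a fully generic set of size 6 gives K ≈ 3.5000.

|A| = 6, |A + A| = 11, K = 11/6.


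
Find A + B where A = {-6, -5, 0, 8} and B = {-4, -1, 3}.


A + B = {a + b : a ∈ A, b ∈ B}.
Enumerate all |A|·|B| = 4·3 = 12 pairs (a, b) and collect distinct sums.
a = -6: -6+-4=-10, -6+-1=-7, -6+3=-3
a = -5: -5+-4=-9, -5+-1=-6, -5+3=-2
a = 0: 0+-4=-4, 0+-1=-1, 0+3=3
a = 8: 8+-4=4, 8+-1=7, 8+3=11
Collecting distinct sums: A + B = {-10, -9, -7, -6, -4, -3, -2, -1, 3, 4, 7, 11}
|A + B| = 12

A + B = {-10, -9, -7, -6, -4, -3, -2, -1, 3, 4, 7, 11}


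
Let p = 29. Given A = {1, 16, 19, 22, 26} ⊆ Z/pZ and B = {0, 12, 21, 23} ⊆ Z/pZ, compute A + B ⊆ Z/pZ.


Work in Z/29Z: reduce every sum a + b modulo 29.
Enumerate all 20 pairs:
a = 1: 1+0=1, 1+12=13, 1+21=22, 1+23=24
a = 16: 16+0=16, 16+12=28, 16+21=8, 16+23=10
a = 19: 19+0=19, 19+12=2, 19+21=11, 19+23=13
a = 22: 22+0=22, 22+12=5, 22+21=14, 22+23=16
a = 26: 26+0=26, 26+12=9, 26+21=18, 26+23=20
Distinct residues collected: {1, 2, 5, 8, 9, 10, 11, 13, 14, 16, 18, 19, 20, 22, 24, 26, 28}
|A + B| = 17 (out of 29 total residues).

A + B = {1, 2, 5, 8, 9, 10, 11, 13, 14, 16, 18, 19, 20, 22, 24, 26, 28}


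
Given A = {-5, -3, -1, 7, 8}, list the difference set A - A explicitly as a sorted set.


A - A = {a - a' : a, a' ∈ A}.
Compute a - a' for each ordered pair (a, a'):
a = -5: -5--5=0, -5--3=-2, -5--1=-4, -5-7=-12, -5-8=-13
a = -3: -3--5=2, -3--3=0, -3--1=-2, -3-7=-10, -3-8=-11
a = -1: -1--5=4, -1--3=2, -1--1=0, -1-7=-8, -1-8=-9
a = 7: 7--5=12, 7--3=10, 7--1=8, 7-7=0, 7-8=-1
a = 8: 8--5=13, 8--3=11, 8--1=9, 8-7=1, 8-8=0
Collecting distinct values (and noting 0 appears from a-a):
A - A = {-13, -12, -11, -10, -9, -8, -4, -2, -1, 0, 1, 2, 4, 8, 9, 10, 11, 12, 13}
|A - A| = 19

A - A = {-13, -12, -11, -10, -9, -8, -4, -2, -1, 0, 1, 2, 4, 8, 9, 10, 11, 12, 13}


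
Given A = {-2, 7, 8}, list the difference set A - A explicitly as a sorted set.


A - A = {a - a' : a, a' ∈ A}.
Compute a - a' for each ordered pair (a, a'):
a = -2: -2--2=0, -2-7=-9, -2-8=-10
a = 7: 7--2=9, 7-7=0, 7-8=-1
a = 8: 8--2=10, 8-7=1, 8-8=0
Collecting distinct values (and noting 0 appears from a-a):
A - A = {-10, -9, -1, 0, 1, 9, 10}
|A - A| = 7

A - A = {-10, -9, -1, 0, 1, 9, 10}


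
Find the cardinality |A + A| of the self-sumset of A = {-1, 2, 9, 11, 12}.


A + A = {a + a' : a, a' ∈ A}; |A| = 5.
General bounds: 2|A| - 1 ≤ |A + A| ≤ |A|(|A|+1)/2, i.e. 9 ≤ |A + A| ≤ 15.
Lower bound 2|A|-1 is attained iff A is an arithmetic progression.
Enumerate sums a + a' for a ≤ a' (symmetric, so this suffices):
a = -1: -1+-1=-2, -1+2=1, -1+9=8, -1+11=10, -1+12=11
a = 2: 2+2=4, 2+9=11, 2+11=13, 2+12=14
a = 9: 9+9=18, 9+11=20, 9+12=21
a = 11: 11+11=22, 11+12=23
a = 12: 12+12=24
Distinct sums: {-2, 1, 4, 8, 10, 11, 13, 14, 18, 20, 21, 22, 23, 24}
|A + A| = 14

|A + A| = 14


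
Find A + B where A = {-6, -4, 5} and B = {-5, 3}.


A + B = {a + b : a ∈ A, b ∈ B}.
Enumerate all |A|·|B| = 3·2 = 6 pairs (a, b) and collect distinct sums.
a = -6: -6+-5=-11, -6+3=-3
a = -4: -4+-5=-9, -4+3=-1
a = 5: 5+-5=0, 5+3=8
Collecting distinct sums: A + B = {-11, -9, -3, -1, 0, 8}
|A + B| = 6

A + B = {-11, -9, -3, -1, 0, 8}


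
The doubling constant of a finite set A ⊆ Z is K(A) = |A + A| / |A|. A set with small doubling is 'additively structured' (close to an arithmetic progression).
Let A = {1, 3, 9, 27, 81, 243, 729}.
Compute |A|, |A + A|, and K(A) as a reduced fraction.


|A| = 7.
Compute A + A by enumerating all 49 pairs.
A + A = {2, 4, 6, 10, 12, 18, 28, 30, 36, 54, 82, 84, 90, 108, 162, 244, 246, 252, 270, 324, 486, 730, 732, 738, 756, 810, 972, 1458}, so |A + A| = 28.
K = |A + A| / |A| = 28/7 = 4/1 ≈ 4.0000.
Reference: AP of size 7 gives K = 13/7 ≈ 1.8571; a fully generic set of size 7 gives K ≈ 4.0000.

|A| = 7, |A + A| = 28, K = 28/7 = 4/1.


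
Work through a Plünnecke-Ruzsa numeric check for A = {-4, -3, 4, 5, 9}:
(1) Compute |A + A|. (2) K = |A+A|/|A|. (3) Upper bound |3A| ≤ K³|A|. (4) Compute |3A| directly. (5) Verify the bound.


|A| = 5.
Step 1: Compute A + A by enumerating all 25 pairs.
A + A = {-8, -7, -6, 0, 1, 2, 5, 6, 8, 9, 10, 13, 14, 18}, so |A + A| = 14.
Step 2: Doubling constant K = |A + A|/|A| = 14/5 = 14/5 ≈ 2.8000.
Step 3: Plünnecke-Ruzsa gives |3A| ≤ K³·|A| = (2.8000)³ · 5 ≈ 109.7600.
Step 4: Compute 3A = A + A + A directly by enumerating all triples (a,b,c) ∈ A³; |3A| = 28.
Step 5: Check 28 ≤ 109.7600? Yes ✓.

K = 14/5, Plünnecke-Ruzsa bound K³|A| ≈ 109.7600, |3A| = 28, inequality holds.


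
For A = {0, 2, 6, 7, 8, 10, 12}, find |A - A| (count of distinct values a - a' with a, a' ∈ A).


A - A = {a - a' : a, a' ∈ A}; |A| = 7.
Bounds: 2|A|-1 ≤ |A - A| ≤ |A|² - |A| + 1, i.e. 13 ≤ |A - A| ≤ 43.
Note: 0 ∈ A - A always (from a - a). The set is symmetric: if d ∈ A - A then -d ∈ A - A.
Enumerate nonzero differences d = a - a' with a > a' (then include -d):
Positive differences: {1, 2, 3, 4, 5, 6, 7, 8, 10, 12}
Full difference set: {0} ∪ (positive diffs) ∪ (negative diffs).
|A - A| = 1 + 2·10 = 21 (matches direct enumeration: 21).

|A - A| = 21


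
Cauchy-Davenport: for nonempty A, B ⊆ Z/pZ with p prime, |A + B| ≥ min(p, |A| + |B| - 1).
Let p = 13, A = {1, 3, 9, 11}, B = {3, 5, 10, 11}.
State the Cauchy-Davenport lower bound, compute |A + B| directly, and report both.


Cauchy-Davenport: |A + B| ≥ min(p, |A| + |B| - 1) for A, B nonempty in Z/pZ.
|A| = 4, |B| = 4, p = 13.
CD lower bound = min(13, 4 + 4 - 1) = min(13, 7) = 7.
Compute A + B mod 13 directly:
a = 1: 1+3=4, 1+5=6, 1+10=11, 1+11=12
a = 3: 3+3=6, 3+5=8, 3+10=0, 3+11=1
a = 9: 9+3=12, 9+5=1, 9+10=6, 9+11=7
a = 11: 11+3=1, 11+5=3, 11+10=8, 11+11=9
A + B = {0, 1, 3, 4, 6, 7, 8, 9, 11, 12}, so |A + B| = 10.
Verify: 10 ≥ 7? Yes ✓.

CD lower bound = 7, actual |A + B| = 10.


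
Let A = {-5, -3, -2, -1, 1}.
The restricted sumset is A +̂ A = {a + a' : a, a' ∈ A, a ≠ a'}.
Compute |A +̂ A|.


Restricted sumset: A +̂ A = {a + a' : a ∈ A, a' ∈ A, a ≠ a'}.
Equivalently, take A + A and drop any sum 2a that is achievable ONLY as a + a for a ∈ A (i.e. sums representable only with equal summands).
Enumerate pairs (a, a') with a < a' (symmetric, so each unordered pair gives one sum; this covers all a ≠ a'):
  -5 + -3 = -8
  -5 + -2 = -7
  -5 + -1 = -6
  -5 + 1 = -4
  -3 + -2 = -5
  -3 + -1 = -4
  -3 + 1 = -2
  -2 + -1 = -3
  -2 + 1 = -1
  -1 + 1 = 0
Collected distinct sums: {-8, -7, -6, -5, -4, -3, -2, -1, 0}
|A +̂ A| = 9
(Reference bound: |A +̂ A| ≥ 2|A| - 3 for |A| ≥ 2, with |A| = 5 giving ≥ 7.)

|A +̂ A| = 9


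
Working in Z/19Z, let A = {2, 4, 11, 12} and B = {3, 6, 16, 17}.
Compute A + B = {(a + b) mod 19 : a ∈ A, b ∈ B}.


Work in Z/19Z: reduce every sum a + b modulo 19.
Enumerate all 16 pairs:
a = 2: 2+3=5, 2+6=8, 2+16=18, 2+17=0
a = 4: 4+3=7, 4+6=10, 4+16=1, 4+17=2
a = 11: 11+3=14, 11+6=17, 11+16=8, 11+17=9
a = 12: 12+3=15, 12+6=18, 12+16=9, 12+17=10
Distinct residues collected: {0, 1, 2, 5, 7, 8, 9, 10, 14, 15, 17, 18}
|A + B| = 12 (out of 19 total residues).

A + B = {0, 1, 2, 5, 7, 8, 9, 10, 14, 15, 17, 18}


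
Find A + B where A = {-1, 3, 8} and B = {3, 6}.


A + B = {a + b : a ∈ A, b ∈ B}.
Enumerate all |A|·|B| = 3·2 = 6 pairs (a, b) and collect distinct sums.
a = -1: -1+3=2, -1+6=5
a = 3: 3+3=6, 3+6=9
a = 8: 8+3=11, 8+6=14
Collecting distinct sums: A + B = {2, 5, 6, 9, 11, 14}
|A + B| = 6

A + B = {2, 5, 6, 9, 11, 14}


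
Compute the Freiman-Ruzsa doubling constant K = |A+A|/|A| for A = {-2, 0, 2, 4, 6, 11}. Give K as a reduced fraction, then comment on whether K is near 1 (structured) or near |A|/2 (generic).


|A| = 6.
Compute A + A by enumerating all 36 pairs.
A + A = {-4, -2, 0, 2, 4, 6, 8, 9, 10, 11, 12, 13, 15, 17, 22}, so |A + A| = 15.
K = |A + A| / |A| = 15/6 = 5/2 ≈ 2.5000.
Reference: AP of size 6 gives K = 11/6 ≈ 1.8333; a fully generic set of size 6 gives K ≈ 3.5000.

|A| = 6, |A + A| = 15, K = 15/6 = 5/2.


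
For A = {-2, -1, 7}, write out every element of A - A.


A - A = {a - a' : a, a' ∈ A}.
Compute a - a' for each ordered pair (a, a'):
a = -2: -2--2=0, -2--1=-1, -2-7=-9
a = -1: -1--2=1, -1--1=0, -1-7=-8
a = 7: 7--2=9, 7--1=8, 7-7=0
Collecting distinct values (and noting 0 appears from a-a):
A - A = {-9, -8, -1, 0, 1, 8, 9}
|A - A| = 7

A - A = {-9, -8, -1, 0, 1, 8, 9}


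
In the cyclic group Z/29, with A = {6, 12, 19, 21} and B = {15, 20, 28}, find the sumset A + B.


Work in Z/29Z: reduce every sum a + b modulo 29.
Enumerate all 12 pairs:
a = 6: 6+15=21, 6+20=26, 6+28=5
a = 12: 12+15=27, 12+20=3, 12+28=11
a = 19: 19+15=5, 19+20=10, 19+28=18
a = 21: 21+15=7, 21+20=12, 21+28=20
Distinct residues collected: {3, 5, 7, 10, 11, 12, 18, 20, 21, 26, 27}
|A + B| = 11 (out of 29 total residues).

A + B = {3, 5, 7, 10, 11, 12, 18, 20, 21, 26, 27}


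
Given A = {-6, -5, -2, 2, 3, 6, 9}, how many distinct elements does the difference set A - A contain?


A - A = {a - a' : a, a' ∈ A}; |A| = 7.
Bounds: 2|A|-1 ≤ |A - A| ≤ |A|² - |A| + 1, i.e. 13 ≤ |A - A| ≤ 43.
Note: 0 ∈ A - A always (from a - a). The set is symmetric: if d ∈ A - A then -d ∈ A - A.
Enumerate nonzero differences d = a - a' with a > a' (then include -d):
Positive differences: {1, 3, 4, 5, 6, 7, 8, 9, 11, 12, 14, 15}
Full difference set: {0} ∪ (positive diffs) ∪ (negative diffs).
|A - A| = 1 + 2·12 = 25 (matches direct enumeration: 25).

|A - A| = 25


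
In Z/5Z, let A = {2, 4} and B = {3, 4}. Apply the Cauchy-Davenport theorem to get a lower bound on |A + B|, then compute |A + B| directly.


Cauchy-Davenport: |A + B| ≥ min(p, |A| + |B| - 1) for A, B nonempty in Z/pZ.
|A| = 2, |B| = 2, p = 5.
CD lower bound = min(5, 2 + 2 - 1) = min(5, 3) = 3.
Compute A + B mod 5 directly:
a = 2: 2+3=0, 2+4=1
a = 4: 4+3=2, 4+4=3
A + B = {0, 1, 2, 3}, so |A + B| = 4.
Verify: 4 ≥ 3? Yes ✓.

CD lower bound = 3, actual |A + B| = 4.


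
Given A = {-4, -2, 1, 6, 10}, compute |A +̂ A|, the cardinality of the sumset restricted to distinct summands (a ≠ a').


Restricted sumset: A +̂ A = {a + a' : a ∈ A, a' ∈ A, a ≠ a'}.
Equivalently, take A + A and drop any sum 2a that is achievable ONLY as a + a for a ∈ A (i.e. sums representable only with equal summands).
Enumerate pairs (a, a') with a < a' (symmetric, so each unordered pair gives one sum; this covers all a ≠ a'):
  -4 + -2 = -6
  -4 + 1 = -3
  -4 + 6 = 2
  -4 + 10 = 6
  -2 + 1 = -1
  -2 + 6 = 4
  -2 + 10 = 8
  1 + 6 = 7
  1 + 10 = 11
  6 + 10 = 16
Collected distinct sums: {-6, -3, -1, 2, 4, 6, 7, 8, 11, 16}
|A +̂ A| = 10
(Reference bound: |A +̂ A| ≥ 2|A| - 3 for |A| ≥ 2, with |A| = 5 giving ≥ 7.)

|A +̂ A| = 10


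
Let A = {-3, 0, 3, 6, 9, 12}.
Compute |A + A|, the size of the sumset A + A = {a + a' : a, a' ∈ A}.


A + A = {a + a' : a, a' ∈ A}; |A| = 6.
General bounds: 2|A| - 1 ≤ |A + A| ≤ |A|(|A|+1)/2, i.e. 11 ≤ |A + A| ≤ 21.
Lower bound 2|A|-1 is attained iff A is an arithmetic progression.
Enumerate sums a + a' for a ≤ a' (symmetric, so this suffices):
a = -3: -3+-3=-6, -3+0=-3, -3+3=0, -3+6=3, -3+9=6, -3+12=9
a = 0: 0+0=0, 0+3=3, 0+6=6, 0+9=9, 0+12=12
a = 3: 3+3=6, 3+6=9, 3+9=12, 3+12=15
a = 6: 6+6=12, 6+9=15, 6+12=18
a = 9: 9+9=18, 9+12=21
a = 12: 12+12=24
Distinct sums: {-6, -3, 0, 3, 6, 9, 12, 15, 18, 21, 24}
|A + A| = 11

|A + A| = 11


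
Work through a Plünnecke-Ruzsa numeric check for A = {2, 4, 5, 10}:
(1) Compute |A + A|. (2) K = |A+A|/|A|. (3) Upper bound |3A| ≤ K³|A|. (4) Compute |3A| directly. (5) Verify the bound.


|A| = 4.
Step 1: Compute A + A by enumerating all 16 pairs.
A + A = {4, 6, 7, 8, 9, 10, 12, 14, 15, 20}, so |A + A| = 10.
Step 2: Doubling constant K = |A + A|/|A| = 10/4 = 10/4 ≈ 2.5000.
Step 3: Plünnecke-Ruzsa gives |3A| ≤ K³·|A| = (2.5000)³ · 4 ≈ 62.5000.
Step 4: Compute 3A = A + A + A directly by enumerating all triples (a,b,c) ∈ A³; |3A| = 18.
Step 5: Check 18 ≤ 62.5000? Yes ✓.

K = 10/4, Plünnecke-Ruzsa bound K³|A| ≈ 62.5000, |3A| = 18, inequality holds.


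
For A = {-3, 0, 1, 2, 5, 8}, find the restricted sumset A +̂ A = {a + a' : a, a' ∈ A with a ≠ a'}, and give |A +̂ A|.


Restricted sumset: A +̂ A = {a + a' : a ∈ A, a' ∈ A, a ≠ a'}.
Equivalently, take A + A and drop any sum 2a that is achievable ONLY as a + a for a ∈ A (i.e. sums representable only with equal summands).
Enumerate pairs (a, a') with a < a' (symmetric, so each unordered pair gives one sum; this covers all a ≠ a'):
  -3 + 0 = -3
  -3 + 1 = -2
  -3 + 2 = -1
  -3 + 5 = 2
  -3 + 8 = 5
  0 + 1 = 1
  0 + 2 = 2
  0 + 5 = 5
  0 + 8 = 8
  1 + 2 = 3
  1 + 5 = 6
  1 + 8 = 9
  2 + 5 = 7
  2 + 8 = 10
  5 + 8 = 13
Collected distinct sums: {-3, -2, -1, 1, 2, 3, 5, 6, 7, 8, 9, 10, 13}
|A +̂ A| = 13
(Reference bound: |A +̂ A| ≥ 2|A| - 3 for |A| ≥ 2, with |A| = 6 giving ≥ 9.)

|A +̂ A| = 13


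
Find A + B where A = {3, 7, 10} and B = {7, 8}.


A + B = {a + b : a ∈ A, b ∈ B}.
Enumerate all |A|·|B| = 3·2 = 6 pairs (a, b) and collect distinct sums.
a = 3: 3+7=10, 3+8=11
a = 7: 7+7=14, 7+8=15
a = 10: 10+7=17, 10+8=18
Collecting distinct sums: A + B = {10, 11, 14, 15, 17, 18}
|A + B| = 6

A + B = {10, 11, 14, 15, 17, 18}


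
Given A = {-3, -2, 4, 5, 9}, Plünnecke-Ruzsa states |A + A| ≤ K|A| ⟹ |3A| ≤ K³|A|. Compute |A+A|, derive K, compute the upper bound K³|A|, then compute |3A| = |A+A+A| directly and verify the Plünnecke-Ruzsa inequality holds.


|A| = 5.
Step 1: Compute A + A by enumerating all 25 pairs.
A + A = {-6, -5, -4, 1, 2, 3, 6, 7, 8, 9, 10, 13, 14, 18}, so |A + A| = 14.
Step 2: Doubling constant K = |A + A|/|A| = 14/5 = 14/5 ≈ 2.8000.
Step 3: Plünnecke-Ruzsa gives |3A| ≤ K³·|A| = (2.8000)³ · 5 ≈ 109.7600.
Step 4: Compute 3A = A + A + A directly by enumerating all triples (a,b,c) ∈ A³; |3A| = 27.
Step 5: Check 27 ≤ 109.7600? Yes ✓.

K = 14/5, Plünnecke-Ruzsa bound K³|A| ≈ 109.7600, |3A| = 27, inequality holds.


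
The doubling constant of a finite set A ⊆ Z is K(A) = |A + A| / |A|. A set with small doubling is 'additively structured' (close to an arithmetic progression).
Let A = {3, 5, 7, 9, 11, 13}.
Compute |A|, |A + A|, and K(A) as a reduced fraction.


|A| = 6.
Compute A + A by enumerating all 36 pairs.
A + A = {6, 8, 10, 12, 14, 16, 18, 20, 22, 24, 26}, so |A + A| = 11.
K = |A + A| / |A| = 11/6 (already in lowest terms) ≈ 1.8333.
Reference: AP of size 6 gives K = 11/6 ≈ 1.8333; a fully generic set of size 6 gives K ≈ 3.5000.

|A| = 6, |A + A| = 11, K = 11/6.


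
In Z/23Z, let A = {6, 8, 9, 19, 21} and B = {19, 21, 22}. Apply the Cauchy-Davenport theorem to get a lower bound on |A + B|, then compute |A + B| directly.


Cauchy-Davenport: |A + B| ≥ min(p, |A| + |B| - 1) for A, B nonempty in Z/pZ.
|A| = 5, |B| = 3, p = 23.
CD lower bound = min(23, 5 + 3 - 1) = min(23, 7) = 7.
Compute A + B mod 23 directly:
a = 6: 6+19=2, 6+21=4, 6+22=5
a = 8: 8+19=4, 8+21=6, 8+22=7
a = 9: 9+19=5, 9+21=7, 9+22=8
a = 19: 19+19=15, 19+21=17, 19+22=18
a = 21: 21+19=17, 21+21=19, 21+22=20
A + B = {2, 4, 5, 6, 7, 8, 15, 17, 18, 19, 20}, so |A + B| = 11.
Verify: 11 ≥ 7? Yes ✓.

CD lower bound = 7, actual |A + B| = 11.


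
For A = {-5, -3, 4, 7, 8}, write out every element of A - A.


A - A = {a - a' : a, a' ∈ A}.
Compute a - a' for each ordered pair (a, a'):
a = -5: -5--5=0, -5--3=-2, -5-4=-9, -5-7=-12, -5-8=-13
a = -3: -3--5=2, -3--3=0, -3-4=-7, -3-7=-10, -3-8=-11
a = 4: 4--5=9, 4--3=7, 4-4=0, 4-7=-3, 4-8=-4
a = 7: 7--5=12, 7--3=10, 7-4=3, 7-7=0, 7-8=-1
a = 8: 8--5=13, 8--3=11, 8-4=4, 8-7=1, 8-8=0
Collecting distinct values (and noting 0 appears from a-a):
A - A = {-13, -12, -11, -10, -9, -7, -4, -3, -2, -1, 0, 1, 2, 3, 4, 7, 9, 10, 11, 12, 13}
|A - A| = 21

A - A = {-13, -12, -11, -10, -9, -7, -4, -3, -2, -1, 0, 1, 2, 3, 4, 7, 9, 10, 11, 12, 13}


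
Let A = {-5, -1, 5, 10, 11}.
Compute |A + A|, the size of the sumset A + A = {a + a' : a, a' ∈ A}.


A + A = {a + a' : a, a' ∈ A}; |A| = 5.
General bounds: 2|A| - 1 ≤ |A + A| ≤ |A|(|A|+1)/2, i.e. 9 ≤ |A + A| ≤ 15.
Lower bound 2|A|-1 is attained iff A is an arithmetic progression.
Enumerate sums a + a' for a ≤ a' (symmetric, so this suffices):
a = -5: -5+-5=-10, -5+-1=-6, -5+5=0, -5+10=5, -5+11=6
a = -1: -1+-1=-2, -1+5=4, -1+10=9, -1+11=10
a = 5: 5+5=10, 5+10=15, 5+11=16
a = 10: 10+10=20, 10+11=21
a = 11: 11+11=22
Distinct sums: {-10, -6, -2, 0, 4, 5, 6, 9, 10, 15, 16, 20, 21, 22}
|A + A| = 14

|A + A| = 14


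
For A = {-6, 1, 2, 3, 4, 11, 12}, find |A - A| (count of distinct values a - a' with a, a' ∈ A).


A - A = {a - a' : a, a' ∈ A}; |A| = 7.
Bounds: 2|A|-1 ≤ |A - A| ≤ |A|² - |A| + 1, i.e. 13 ≤ |A - A| ≤ 43.
Note: 0 ∈ A - A always (from a - a). The set is symmetric: if d ∈ A - A then -d ∈ A - A.
Enumerate nonzero differences d = a - a' with a > a' (then include -d):
Positive differences: {1, 2, 3, 7, 8, 9, 10, 11, 17, 18}
Full difference set: {0} ∪ (positive diffs) ∪ (negative diffs).
|A - A| = 1 + 2·10 = 21 (matches direct enumeration: 21).

|A - A| = 21


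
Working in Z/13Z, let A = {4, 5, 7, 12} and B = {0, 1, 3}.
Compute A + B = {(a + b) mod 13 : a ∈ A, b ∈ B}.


Work in Z/13Z: reduce every sum a + b modulo 13.
Enumerate all 12 pairs:
a = 4: 4+0=4, 4+1=5, 4+3=7
a = 5: 5+0=5, 5+1=6, 5+3=8
a = 7: 7+0=7, 7+1=8, 7+3=10
a = 12: 12+0=12, 12+1=0, 12+3=2
Distinct residues collected: {0, 2, 4, 5, 6, 7, 8, 10, 12}
|A + B| = 9 (out of 13 total residues).

A + B = {0, 2, 4, 5, 6, 7, 8, 10, 12}


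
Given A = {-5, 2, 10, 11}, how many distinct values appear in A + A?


A + A = {a + a' : a, a' ∈ A}; |A| = 4.
General bounds: 2|A| - 1 ≤ |A + A| ≤ |A|(|A|+1)/2, i.e. 7 ≤ |A + A| ≤ 10.
Lower bound 2|A|-1 is attained iff A is an arithmetic progression.
Enumerate sums a + a' for a ≤ a' (symmetric, so this suffices):
a = -5: -5+-5=-10, -5+2=-3, -5+10=5, -5+11=6
a = 2: 2+2=4, 2+10=12, 2+11=13
a = 10: 10+10=20, 10+11=21
a = 11: 11+11=22
Distinct sums: {-10, -3, 4, 5, 6, 12, 13, 20, 21, 22}
|A + A| = 10

|A + A| = 10


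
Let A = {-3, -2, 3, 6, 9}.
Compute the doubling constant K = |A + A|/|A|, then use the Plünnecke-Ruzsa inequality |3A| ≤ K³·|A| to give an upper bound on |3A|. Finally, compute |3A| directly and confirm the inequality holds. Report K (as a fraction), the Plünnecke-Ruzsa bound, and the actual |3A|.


|A| = 5.
Step 1: Compute A + A by enumerating all 25 pairs.
A + A = {-6, -5, -4, 0, 1, 3, 4, 6, 7, 9, 12, 15, 18}, so |A + A| = 13.
Step 2: Doubling constant K = |A + A|/|A| = 13/5 = 13/5 ≈ 2.6000.
Step 3: Plünnecke-Ruzsa gives |3A| ≤ K³·|A| = (2.6000)³ · 5 ≈ 87.8800.
Step 4: Compute 3A = A + A + A directly by enumerating all triples (a,b,c) ∈ A³; |3A| = 25.
Step 5: Check 25 ≤ 87.8800? Yes ✓.

K = 13/5, Plünnecke-Ruzsa bound K³|A| ≈ 87.8800, |3A| = 25, inequality holds.


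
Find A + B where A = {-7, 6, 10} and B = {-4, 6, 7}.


A + B = {a + b : a ∈ A, b ∈ B}.
Enumerate all |A|·|B| = 3·3 = 9 pairs (a, b) and collect distinct sums.
a = -7: -7+-4=-11, -7+6=-1, -7+7=0
a = 6: 6+-4=2, 6+6=12, 6+7=13
a = 10: 10+-4=6, 10+6=16, 10+7=17
Collecting distinct sums: A + B = {-11, -1, 0, 2, 6, 12, 13, 16, 17}
|A + B| = 9

A + B = {-11, -1, 0, 2, 6, 12, 13, 16, 17}


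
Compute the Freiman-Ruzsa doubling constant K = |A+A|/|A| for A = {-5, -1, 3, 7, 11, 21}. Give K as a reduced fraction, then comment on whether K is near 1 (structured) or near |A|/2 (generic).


|A| = 6.
Compute A + A by enumerating all 36 pairs.
A + A = {-10, -6, -2, 2, 6, 10, 14, 16, 18, 20, 22, 24, 28, 32, 42}, so |A + A| = 15.
K = |A + A| / |A| = 15/6 = 5/2 ≈ 2.5000.
Reference: AP of size 6 gives K = 11/6 ≈ 1.8333; a fully generic set of size 6 gives K ≈ 3.5000.

|A| = 6, |A + A| = 15, K = 15/6 = 5/2.


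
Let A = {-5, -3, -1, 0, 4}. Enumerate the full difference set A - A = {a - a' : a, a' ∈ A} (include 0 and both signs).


A - A = {a - a' : a, a' ∈ A}.
Compute a - a' for each ordered pair (a, a'):
a = -5: -5--5=0, -5--3=-2, -5--1=-4, -5-0=-5, -5-4=-9
a = -3: -3--5=2, -3--3=0, -3--1=-2, -3-0=-3, -3-4=-7
a = -1: -1--5=4, -1--3=2, -1--1=0, -1-0=-1, -1-4=-5
a = 0: 0--5=5, 0--3=3, 0--1=1, 0-0=0, 0-4=-4
a = 4: 4--5=9, 4--3=7, 4--1=5, 4-0=4, 4-4=0
Collecting distinct values (and noting 0 appears from a-a):
A - A = {-9, -7, -5, -4, -3, -2, -1, 0, 1, 2, 3, 4, 5, 7, 9}
|A - A| = 15

A - A = {-9, -7, -5, -4, -3, -2, -1, 0, 1, 2, 3, 4, 5, 7, 9}


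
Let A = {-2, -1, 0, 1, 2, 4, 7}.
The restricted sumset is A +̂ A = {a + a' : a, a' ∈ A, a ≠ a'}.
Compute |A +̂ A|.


Restricted sumset: A +̂ A = {a + a' : a ∈ A, a' ∈ A, a ≠ a'}.
Equivalently, take A + A and drop any sum 2a that is achievable ONLY as a + a for a ∈ A (i.e. sums representable only with equal summands).
Enumerate pairs (a, a') with a < a' (symmetric, so each unordered pair gives one sum; this covers all a ≠ a'):
  -2 + -1 = -3
  -2 + 0 = -2
  -2 + 1 = -1
  -2 + 2 = 0
  -2 + 4 = 2
  -2 + 7 = 5
  -1 + 0 = -1
  -1 + 1 = 0
  -1 + 2 = 1
  -1 + 4 = 3
  -1 + 7 = 6
  0 + 1 = 1
  0 + 2 = 2
  0 + 4 = 4
  0 + 7 = 7
  1 + 2 = 3
  1 + 4 = 5
  1 + 7 = 8
  2 + 4 = 6
  2 + 7 = 9
  4 + 7 = 11
Collected distinct sums: {-3, -2, -1, 0, 1, 2, 3, 4, 5, 6, 7, 8, 9, 11}
|A +̂ A| = 14
(Reference bound: |A +̂ A| ≥ 2|A| - 3 for |A| ≥ 2, with |A| = 7 giving ≥ 11.)

|A +̂ A| = 14


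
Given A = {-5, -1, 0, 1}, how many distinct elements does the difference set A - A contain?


A - A = {a - a' : a, a' ∈ A}; |A| = 4.
Bounds: 2|A|-1 ≤ |A - A| ≤ |A|² - |A| + 1, i.e. 7 ≤ |A - A| ≤ 13.
Note: 0 ∈ A - A always (from a - a). The set is symmetric: if d ∈ A - A then -d ∈ A - A.
Enumerate nonzero differences d = a - a' with a > a' (then include -d):
Positive differences: {1, 2, 4, 5, 6}
Full difference set: {0} ∪ (positive diffs) ∪ (negative diffs).
|A - A| = 1 + 2·5 = 11 (matches direct enumeration: 11).

|A - A| = 11


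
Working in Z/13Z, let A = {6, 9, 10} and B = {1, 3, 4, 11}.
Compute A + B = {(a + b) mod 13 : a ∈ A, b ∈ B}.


Work in Z/13Z: reduce every sum a + b modulo 13.
Enumerate all 12 pairs:
a = 6: 6+1=7, 6+3=9, 6+4=10, 6+11=4
a = 9: 9+1=10, 9+3=12, 9+4=0, 9+11=7
a = 10: 10+1=11, 10+3=0, 10+4=1, 10+11=8
Distinct residues collected: {0, 1, 4, 7, 8, 9, 10, 11, 12}
|A + B| = 9 (out of 13 total residues).

A + B = {0, 1, 4, 7, 8, 9, 10, 11, 12}


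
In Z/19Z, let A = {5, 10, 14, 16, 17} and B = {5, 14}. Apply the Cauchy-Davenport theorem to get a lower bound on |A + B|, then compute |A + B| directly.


Cauchy-Davenport: |A + B| ≥ min(p, |A| + |B| - 1) for A, B nonempty in Z/pZ.
|A| = 5, |B| = 2, p = 19.
CD lower bound = min(19, 5 + 2 - 1) = min(19, 6) = 6.
Compute A + B mod 19 directly:
a = 5: 5+5=10, 5+14=0
a = 10: 10+5=15, 10+14=5
a = 14: 14+5=0, 14+14=9
a = 16: 16+5=2, 16+14=11
a = 17: 17+5=3, 17+14=12
A + B = {0, 2, 3, 5, 9, 10, 11, 12, 15}, so |A + B| = 9.
Verify: 9 ≥ 6? Yes ✓.

CD lower bound = 6, actual |A + B| = 9.
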